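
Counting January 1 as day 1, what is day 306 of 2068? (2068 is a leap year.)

Nov 1, 2068

Jan has 31 days (306 − 31 = 275 remain).
Feb has 29 days (275 − 29 = 246 remain).
Mar has 31 days (246 − 31 = 215 remain).
Apr has 30 days (215 − 30 = 185 remain).
May has 31 days (185 − 31 = 154 remain).
Jun has 30 days (154 − 30 = 124 remain).
Jul has 31 days (124 − 31 = 93 remain).
Aug has 31 days (93 − 31 = 62 remain).
Sep has 30 days (62 − 30 = 32 remain).
Oct has 31 days (32 − 31 = 1 remain).
1 into Nov → Nov 1.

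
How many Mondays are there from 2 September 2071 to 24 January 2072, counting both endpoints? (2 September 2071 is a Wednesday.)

20

2 September 2071 is a Wednesday; the first Monday on or after it is 7 September 2071 (5 days later).
From 7 September 2071 to 24 January 2072: 23 + 31 + 30 + 31 + 24 = 139 days (rest of September, October, November, December, January).
139 ÷ 7 = 19 full weeks with remainder 6, so 19 more Mondays after the first → 20.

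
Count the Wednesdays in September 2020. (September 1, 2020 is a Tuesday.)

September 1, 2020 is a Tuesday; the first Wednesday on or after it is September 2, 2020 (1 day later).
From September 2, 2020 to September 30, 2020 is 30 − 2 = 28 days.
28 ÷ 7 = 4 full weeks with remainder 0, so 4 more Wednesdays after the first → 5.

5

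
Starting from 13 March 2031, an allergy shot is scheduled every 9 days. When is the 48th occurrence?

9 May 2032

The 48th occurrence is 47 intervals after the first: 47 × 9 = 423 days after 13 March 2031.
March has 31 days — 18 days to the end of March leaves 405.
From end of March to end of 2031 is 275 days (130 left).
January has 31 days (99 left).
February has 29 days (70 left).
March has 31 days (39 left).
April has 30 days (9 left).
9 days into May → 9 May 2032.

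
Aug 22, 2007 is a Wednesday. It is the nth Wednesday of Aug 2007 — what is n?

4th

Day 22 falls in week ⌈22/7⌉ of the month.
Days 1–7 hold the 1st Wednesday, 8–14 the 2nd, 15–21 the 3rd, 22–28 the 4th, 29–31 the 5th.
22 is in the range for the 4th.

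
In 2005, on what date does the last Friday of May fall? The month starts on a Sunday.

May 2005 begins on a Sunday, so the first Friday is May 6 (5 days later).
May 2005 has 31 days. Adding weeks: 6, 13, 20, 27 — the last one ≤ 31 is the 27th.

27 May 2005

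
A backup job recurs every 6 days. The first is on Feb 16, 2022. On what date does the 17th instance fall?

May 23, 2022

The 17th occurrence is 16 intervals after the first: 16 × 6 = 96 days after Feb 16, 2022.
Feb has 28 days — 12 days to the end of Feb leaves 84.
Mar has 31 days (53 left).
Apr has 30 days (23 left).
23 days into May → May 23, 2022.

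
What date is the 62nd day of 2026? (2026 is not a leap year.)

January has 31 days (62 − 31 = 31 remain).
February has 28 days (31 − 28 = 3 remain).
3 into March → March 3.

3 March 2026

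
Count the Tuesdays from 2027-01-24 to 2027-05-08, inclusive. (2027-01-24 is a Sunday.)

15

2027-01-24 is a Sunday; the first Tuesday on or after it is 2027-01-26 (2 days later).
From 2027-01-26 to 2027-05-08: 5 + 28 + 31 + 30 + 8 = 102 days (rest of January, February, March, April, May).
102 ÷ 7 = 14 full weeks with remainder 4, so 14 more Tuesdays after the first → 15.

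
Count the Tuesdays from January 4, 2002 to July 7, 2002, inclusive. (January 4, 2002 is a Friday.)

January 4, 2002 is a Friday; the first Tuesday on or after it is January 8, 2002 (4 days later).
From January 8, 2002 to July 7, 2002: 23 + 28 + 31 + 30 + 31 + 30 + 7 = 180 days (rest of January, February, March, April, May, June, July).
180 ÷ 7 = 25 full weeks with remainder 5, so 25 more Tuesdays after the first → 26.

26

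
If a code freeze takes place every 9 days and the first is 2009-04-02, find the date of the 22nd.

2009-10-08

The 22nd occurrence is 21 intervals after the first: 21 × 9 = 189 days after 2009-04-02.
April has 30 days — 28 days to the end of April leaves 161.
May has 31 days (130 left).
June has 30 days (100 left).
July has 31 days (69 left).
August has 31 days (38 left).
September has 30 days (8 left).
8 days into October → 2009-10-08.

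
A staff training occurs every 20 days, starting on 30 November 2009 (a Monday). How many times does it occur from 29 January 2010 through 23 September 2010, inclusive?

12

Occurrences land 20·i days after 30 November 2009 for i = 0, 1, 2, …
29 January 2010 is 60 days after the start; 60 ÷ 20 = 3 remainder 0. First occurrence in the window: #4 on 29 January 2010 (3×20 = 60 days in).
23 September 2010 is 297 days after the start; 297 ÷ 20 = 14 remainder 17. Last occurrence in the window: #15 on 6 September 2010.
Occurrences #4 through #15: 12 in total.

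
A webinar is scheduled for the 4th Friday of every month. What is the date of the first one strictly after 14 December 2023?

22 December 2023

December 2023 starts on a Friday; its first Friday is the 1st, so the 4th Friday is the 22nd — 22 December 2023.
22 December 2023 is after 14 December 2023, so that is the next one.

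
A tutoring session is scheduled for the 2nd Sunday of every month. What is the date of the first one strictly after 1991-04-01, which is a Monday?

1991-04-14

April 1991 starts on a Monday; its first Sunday is the 7th, so the 2nd Sunday is the 14th — 1991-04-14.
1991-04-14 is after 1991-04-01, so that is the next one.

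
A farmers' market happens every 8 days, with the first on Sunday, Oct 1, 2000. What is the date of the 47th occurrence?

Oct 4, 2001

The 47th occurrence is 46 intervals after the first: 46 × 8 = 368 days after Oct 1, 2000.
Oct has 31 days — 30 days to the end of Oct leaves 338.
Nov has 30 days (308 left).
Dec has 31 days (277 left).
Jan has 31 days (246 left).
Feb has 28 days (218 left).
Mar has 31 days (187 left).
Apr has 30 days (157 left).
May has 31 days (126 left).
Jun has 30 days (96 left).
Jul has 31 days (65 left).
Aug has 31 days (34 left).
Sep has 30 days (4 left).
4 days into Oct → Oct 4, 2001.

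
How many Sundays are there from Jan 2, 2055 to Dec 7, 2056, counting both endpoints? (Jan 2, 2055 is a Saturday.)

101

Jan 2, 2055 is a Saturday; the first Sunday on or after it is Jan 3, 2055 (1 day later).
From Jan 3, 2055 to Dec 7, 2056: 362 + 342 = 704 days (rest of 2055, to Dec 7, 2056 in 2056).
704 ÷ 7 = 100 full weeks with remainder 4, so 100 more Sundays after the first → 101.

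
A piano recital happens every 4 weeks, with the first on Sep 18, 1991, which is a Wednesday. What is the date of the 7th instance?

The 7th occurrence is 6 intervals after the first: 6 × 28 = 168 days after Sep 18, 1991.
Sep has 30 days — 12 days to the end of Sep leaves 156.
Oct has 31 days (125 left).
Nov has 30 days (95 left).
Dec has 31 days (64 left).
Jan has 31 days (33 left).
Feb has 29 days (4 left).
4 days into Mar → Mar 4, 1992.

Mar 4, 1992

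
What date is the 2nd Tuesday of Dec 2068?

The first Tuesday of Dec 2068 is Dec 4.
The 2nd Tuesday is 1 weeks later: 4 + 7 = 11.

Dec 11, 2068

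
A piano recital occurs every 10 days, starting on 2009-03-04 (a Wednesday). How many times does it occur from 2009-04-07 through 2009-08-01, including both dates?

Occurrences land 10·i days after 2009-03-04 for i = 0, 1, 2, …
2009-04-07 is 34 days after the start; 34 ÷ 10 = 3 remainder 4; since the remainder is 4, round up to i = 4. First occurrence in the window: #5 on 2009-04-13 (4×10 = 40 days in).
2009-08-01 is 150 days after the start; 150 ÷ 10 = 15 remainder 0. Last occurrence in the window: #16 on 2009-08-01.
Occurrences #5 through #16: 12 in total.

12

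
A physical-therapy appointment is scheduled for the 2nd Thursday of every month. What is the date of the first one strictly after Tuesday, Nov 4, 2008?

Nov 13, 2008

Nov 2008 starts on a Saturday; its first Thursday is the 6th, so the 2nd Thursday is the 13th — Nov 13, 2008.
Nov 13, 2008 is after Nov 4, 2008, so that is the next one.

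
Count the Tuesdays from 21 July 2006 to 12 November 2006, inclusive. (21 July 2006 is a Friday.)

21 July 2006 is a Friday; the first Tuesday on or after it is 25 July 2006 (4 days later).
From 25 July 2006 to 12 November 2006: 6 + 31 + 30 + 31 + 12 = 110 days (rest of July, August, September, October, November).
110 ÷ 7 = 15 full weeks with remainder 5, so 15 more Tuesdays after the first → 16.

16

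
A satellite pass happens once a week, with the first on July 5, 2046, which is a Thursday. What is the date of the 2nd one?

The 2nd occurrence is 1 interval after the first: 1 × 7 = 7 days after July 5, 2046.
7 days later is July 12, 2046.

July 12, 2046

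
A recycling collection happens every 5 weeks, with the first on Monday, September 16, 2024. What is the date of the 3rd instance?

The 3rd occurrence is 2 intervals after the first: 2 × 35 = 70 days after September 16, 2024.
September has 30 days — 14 days to the end of September leaves 56.
October has 31 days (25 left).
25 days into November → November 25, 2024.

November 25, 2024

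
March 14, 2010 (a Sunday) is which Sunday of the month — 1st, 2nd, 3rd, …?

2nd

Day 14 falls in week ⌈14/7⌉ of the month.
Days 1–7 hold the 1st Sunday, 8–14 the 2nd, 15–21 the 3rd, 22–28 the 4th, 29–31 the 5th.
14 is in the range for the 2nd.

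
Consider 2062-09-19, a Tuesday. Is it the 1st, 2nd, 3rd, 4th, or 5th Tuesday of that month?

Day 19 falls in week ⌈19/7⌉ of the month.
Days 1–7 hold the 1st Tuesday, 8–14 the 2nd, 15–21 the 3rd, 22–28 the 4th, 29–31 the 5th.
19 is in the range for the 3rd.

3rd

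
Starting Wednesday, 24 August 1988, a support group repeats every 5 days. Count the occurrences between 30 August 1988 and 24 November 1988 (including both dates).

Occurrences land 5·i days after 24 August 1988 for i = 0, 1, 2, …
30 August 1988 is 6 days after the start; 6 ÷ 5 = 1 remainder 1; since the remainder is 1, round up to i = 2. First occurrence in the window: #3 on 3 September 1988 (2×5 = 10 days in).
24 November 1988 is 92 days after the start; 92 ÷ 5 = 18 remainder 2. Last occurrence in the window: #19 on 22 November 1988.
Occurrences #3 through #19: 17 in total.

17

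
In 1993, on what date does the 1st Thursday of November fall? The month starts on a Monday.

November 1993 begins on a Monday, so the first Thursday is November 4 (3 days later).

November 4, 1993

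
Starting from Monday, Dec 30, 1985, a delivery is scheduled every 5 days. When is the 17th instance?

The 17th occurrence is 16 intervals after the first: 16 × 5 = 80 days after Dec 30, 1985.
Dec has 31 days — 1 day to the end of Dec leaves 79.
Jan has 31 days (48 left).
Feb has 28 days (20 left).
20 days into Mar → Mar 20, 1986.

Mar 20, 1986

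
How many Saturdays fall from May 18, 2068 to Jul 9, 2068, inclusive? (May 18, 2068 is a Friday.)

8

May 18, 2068 is a Friday; the first Saturday on or after it is May 19, 2068 (1 day later).
From May 19, 2068 to Jul 9, 2068: 12 + 30 + 9 = 51 days (rest of May, Jun, Jul).
51 ÷ 7 = 7 full weeks with remainder 2, so 7 more Saturdays after the first → 8.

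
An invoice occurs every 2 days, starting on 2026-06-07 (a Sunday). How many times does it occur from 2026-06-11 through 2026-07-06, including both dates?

13

Occurrences land 2·i days after 2026-06-07 for i = 0, 1, 2, …
2026-06-11 is 4 days after the start; 4 ÷ 2 = 2 remainder 0. First occurrence in the window: #3 on 2026-06-11 (2×2 = 4 days in).
2026-07-06 is 29 days after the start; 29 ÷ 2 = 14 remainder 1. Last occurrence in the window: #15 on 2026-07-05.
Occurrences #3 through #15: 13 in total.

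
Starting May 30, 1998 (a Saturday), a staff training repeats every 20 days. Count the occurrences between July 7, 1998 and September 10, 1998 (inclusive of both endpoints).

Occurrences land 20·i days after May 30, 1998 for i = 0, 1, 2, …
July 7, 1998 is 38 days after the start; 38 ÷ 20 = 1 remainder 18; since the remainder is 18, round up to i = 2. First occurrence in the window: #3 on July 9, 1998 (2×20 = 40 days in).
September 10, 1998 is 103 days after the start; 103 ÷ 20 = 5 remainder 3. Last occurrence in the window: #6 on September 7, 1998.
Occurrences #3 through #6: 4 in total.

4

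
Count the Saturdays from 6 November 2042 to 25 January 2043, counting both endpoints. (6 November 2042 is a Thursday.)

6 November 2042 is a Thursday; the first Saturday on or after it is 8 November 2042 (2 days later).
From 8 November 2042 to 25 January 2043: 22 + 31 + 25 = 78 days (rest of November, December, January).
78 ÷ 7 = 11 full weeks with remainder 1, so 11 more Saturdays after the first → 12.

12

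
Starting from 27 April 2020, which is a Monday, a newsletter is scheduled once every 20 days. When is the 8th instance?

The 8th occurrence is 7 intervals after the first: 7 × 20 = 140 days after 27 April 2020.
April has 30 days — 3 days to the end of April leaves 137.
May has 31 days (106 left).
June has 30 days (76 left).
July has 31 days (45 left).
August has 31 days (14 left).
14 days into September → 14 September 2020.

14 September 2020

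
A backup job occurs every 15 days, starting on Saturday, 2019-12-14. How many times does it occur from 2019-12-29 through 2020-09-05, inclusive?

Occurrences land 15·i days after 2019-12-14 for i = 0, 1, 2, …
2019-12-29 is 15 days after the start; 15 ÷ 15 = 1 remainder 0. First occurrence in the window: #2 on 2019-12-29 (1×15 = 15 days in).
2020-09-05 is 266 days after the start; 266 ÷ 15 = 17 remainder 11. Last occurrence in the window: #18 on 2020-08-25.
Occurrences #2 through #18: 17 in total.

17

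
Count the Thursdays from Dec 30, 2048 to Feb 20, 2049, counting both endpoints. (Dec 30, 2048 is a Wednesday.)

Dec 30, 2048 is a Wednesday; the first Thursday on or after it is Dec 31, 2048 (1 day later).
From Dec 31, 2048 to Feb 20, 2049: 0 + 31 + 20 = 51 days (rest of Dec, Jan, Feb).
51 ÷ 7 = 7 full weeks with remainder 2, so 7 more Thursdays after the first → 8.

8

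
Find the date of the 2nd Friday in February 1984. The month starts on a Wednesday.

10 February 1984

February 1984 begins on a Wednesday, so the first Friday is February 3 (2 days later).
The 2nd Friday is 1 weeks later: 3 + 7 = 10.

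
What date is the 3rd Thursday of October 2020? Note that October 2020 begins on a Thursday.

October 2020 begins on a Thursday, so the first Thursday is October 1.
The 3rd Thursday is 2 weeks later: 1 + 14 = 15.

October 15, 2020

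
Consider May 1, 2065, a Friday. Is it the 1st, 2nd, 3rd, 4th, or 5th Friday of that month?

1st

Day 1 falls in week ⌈1/7⌉ of the month.
Days 1–7 hold the 1st Friday, 8–14 the 2nd, 15–21 the 3rd, 22–28 the 4th, 29–31 the 5th.
1 is in the range for the 1st.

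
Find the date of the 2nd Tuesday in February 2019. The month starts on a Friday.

2019-02-12

February 2019 begins on a Friday, so the first Tuesday is February 5 (4 days later).
The 2nd Tuesday is 1 weeks later: 5 + 7 = 12.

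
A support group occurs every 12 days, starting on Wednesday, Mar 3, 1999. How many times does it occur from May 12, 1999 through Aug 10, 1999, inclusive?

8

Occurrences land 12·i days after Mar 3, 1999 for i = 0, 1, 2, …
May 12, 1999 is 70 days after the start; 70 ÷ 12 = 5 remainder 10; since the remainder is 10, round up to i = 6. First occurrence in the window: #7 on May 14, 1999 (6×12 = 72 days in).
Aug 10, 1999 is 160 days after the start; 160 ÷ 12 = 13 remainder 4. Last occurrence in the window: #14 on Aug 6, 1999.
Occurrences #7 through #14: 8 in total.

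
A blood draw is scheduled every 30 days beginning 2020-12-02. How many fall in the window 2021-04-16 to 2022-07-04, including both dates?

15

Occurrences land 30·i days after 2020-12-02 for i = 0, 1, 2, …
2021-04-16 is 135 days after the start; 135 ÷ 30 = 4 remainder 15; since the remainder is 15, round up to i = 5. First occurrence in the window: #6 on 2021-05-01 (5×30 = 150 days in).
2022-07-04 is 579 days after the start; 579 ÷ 30 = 19 remainder 9. Last occurrence in the window: #20 on 2022-06-25.
Occurrences #6 through #20: 15 in total.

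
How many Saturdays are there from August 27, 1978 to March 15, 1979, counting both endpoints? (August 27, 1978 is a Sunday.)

August 27, 1978 is a Sunday; the first Saturday on or after it is September 2, 1978 (6 days later).
From September 2, 1978 to March 15, 1979: 28 + 31 + 30 + 31 + 31 + 28 + 15 = 194 days (rest of September, October, November, December, January, February, March).
194 ÷ 7 = 27 full weeks with remainder 5, so 27 more Saturdays after the first → 28.

28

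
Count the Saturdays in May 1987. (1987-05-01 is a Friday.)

5

1987-05-01 is a Friday; the first Saturday on or after it is 1987-05-02 (1 day later).
From 1987-05-02 to 1987-05-31 is 31 − 2 = 29 days.
29 ÷ 7 = 4 full weeks with remainder 1, so 4 more Saturdays after the first → 5.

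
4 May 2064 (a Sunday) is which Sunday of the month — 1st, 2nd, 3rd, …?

1st

Day 4 falls in week ⌈4/7⌉ of the month.
Days 1–7 hold the 1st Sunday, 8–14 the 2nd, 15–21 the 3rd, 22–28 the 4th, 29–31 the 5th.
4 is in the range for the 1st.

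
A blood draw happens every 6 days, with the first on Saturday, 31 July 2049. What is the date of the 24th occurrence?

16 December 2049

The 24th occurrence is 23 intervals after the first: 23 × 6 = 138 days after 31 July 2049.
July has 31 days — 0 days to the end of July leaves 138.
August has 31 days (107 left).
September has 30 days (77 left).
October has 31 days (46 left).
November has 30 days (16 left).
16 days into December → 16 December 2049.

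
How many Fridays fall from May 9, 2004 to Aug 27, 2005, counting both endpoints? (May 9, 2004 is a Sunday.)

May 9, 2004 is a Sunday; the first Friday on or after it is May 14, 2004 (5 days later).
From May 14, 2004 to Aug 27, 2005: 231 + 239 = 470 days (rest of 2004, to Aug 27, 2005 in 2005).
470 ÷ 7 = 67 full weeks with remainder 1, so 67 more Fridays after the first → 68.

68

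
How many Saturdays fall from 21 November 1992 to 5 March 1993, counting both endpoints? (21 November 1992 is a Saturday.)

21 November 1992 is a Saturday; the first Saturday on or after it is 21 November 1992.
From 21 November 1992 to 5 March 1993: 9 + 31 + 31 + 28 + 5 = 104 days (rest of November, December, January, February, March).
104 ÷ 7 = 14 full weeks with remainder 6, so 14 more Saturdays after the first → 15.

15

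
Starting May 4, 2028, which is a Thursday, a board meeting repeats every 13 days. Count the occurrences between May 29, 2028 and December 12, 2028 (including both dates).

16

Occurrences land 13·i days after May 4, 2028 for i = 0, 1, 2, …
May 29, 2028 is 25 days after the start; 25 ÷ 13 = 1 remainder 12; since the remainder is 12, round up to i = 2. First occurrence in the window: #3 on May 30, 2028 (2×13 = 26 days in).
December 12, 2028 is 222 days after the start; 222 ÷ 13 = 17 remainder 1. Last occurrence in the window: #18 on December 11, 2028.
Occurrences #3 through #18: 16 in total.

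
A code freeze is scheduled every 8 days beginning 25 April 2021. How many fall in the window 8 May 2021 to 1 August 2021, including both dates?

Occurrences land 8·i days after 25 April 2021 for i = 0, 1, 2, …
8 May 2021 is 13 days after the start; 13 ÷ 8 = 1 remainder 5; since the remainder is 5, round up to i = 2. First occurrence in the window: #3 on 11 May 2021 (2×8 = 16 days in).
1 August 2021 is 98 days after the start; 98 ÷ 8 = 12 remainder 2. Last occurrence in the window: #13 on 30 July 2021.
Occurrences #3 through #13: 11 in total.

11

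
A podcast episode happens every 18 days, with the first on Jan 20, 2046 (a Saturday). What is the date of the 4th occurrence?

Mar 15, 2046

The 4th occurrence is 3 intervals after the first: 3 × 18 = 54 days after Jan 20, 2046.
Jan has 31 days — 11 days to the end of Jan leaves 43.
Feb has 28 days (15 left).
15 days into Mar → Mar 15, 2046.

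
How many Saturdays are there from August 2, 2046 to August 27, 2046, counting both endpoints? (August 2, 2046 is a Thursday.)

4

August 2, 2046 is a Thursday; the first Saturday on or after it is August 4, 2046 (2 days later).
From August 4, 2046 to August 27, 2046 is 27 − 4 = 23 days.
23 ÷ 7 = 3 full weeks with remainder 2, so 3 more Saturdays after the first → 4.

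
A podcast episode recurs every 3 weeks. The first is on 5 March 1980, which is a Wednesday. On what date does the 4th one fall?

The 4th occurrence is 3 intervals after the first: 3 × 21 = 63 days after 5 March 1980.
March has 31 days — 26 days to the end of March leaves 37.
April has 30 days (7 left).
7 days into May → 7 May 1980.

7 May 1980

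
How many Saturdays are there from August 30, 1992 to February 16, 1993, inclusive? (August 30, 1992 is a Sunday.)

August 30, 1992 is a Sunday; the first Saturday on or after it is September 5, 1992 (6 days later).
From September 5, 1992 to February 16, 1993: 25 + 31 + 30 + 31 + 31 + 16 = 164 days (rest of September, October, November, December, January, February).
164 ÷ 7 = 23 full weeks with remainder 3, so 23 more Saturdays after the first → 24.

24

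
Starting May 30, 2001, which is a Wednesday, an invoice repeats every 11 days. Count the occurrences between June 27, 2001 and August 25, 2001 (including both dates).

Occurrences land 11·i days after May 30, 2001 for i = 0, 1, 2, …
June 27, 2001 is 28 days after the start; 28 ÷ 11 = 2 remainder 6; since the remainder is 6, round up to i = 3. First occurrence in the window: #4 on July 2, 2001 (3×11 = 33 days in).
August 25, 2001 is 87 days after the start; 87 ÷ 11 = 7 remainder 10. Last occurrence in the window: #8 on August 15, 2001.
Occurrences #4 through #8: 5 in total.

5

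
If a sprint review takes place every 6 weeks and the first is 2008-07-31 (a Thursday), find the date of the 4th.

2008-12-04

The 4th occurrence is 3 intervals after the first: 3 × 42 = 126 days after 2008-07-31.
July has 31 days — 0 days to the end of July leaves 126.
August has 31 days (95 left).
September has 30 days (65 left).
October has 31 days (34 left).
November has 30 days (4 left).
4 days into December → 2008-12-04.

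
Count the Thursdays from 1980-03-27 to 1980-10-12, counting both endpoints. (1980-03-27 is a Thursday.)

1980-03-27 is a Thursday; the first Thursday on or after it is 1980-03-27.
From 1980-03-27 to 1980-10-12: 4 + 30 + 31 + 30 + 31 + 31 + 30 + 12 = 199 days (rest of March, April, May, June, July, August, September, October).
199 ÷ 7 = 28 full weeks with remainder 3, so 28 more Thursdays after the first → 29.

29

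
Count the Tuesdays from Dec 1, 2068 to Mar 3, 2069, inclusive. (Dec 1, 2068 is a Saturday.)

13

Dec 1, 2068 is a Saturday; the first Tuesday on or after it is Dec 4, 2068 (3 days later).
From Dec 4, 2068 to Mar 3, 2069: 27 + 31 + 28 + 3 = 89 days (rest of Dec, Jan, Feb, Mar).
89 ÷ 7 = 12 full weeks with remainder 5, so 12 more Tuesdays after the first → 13.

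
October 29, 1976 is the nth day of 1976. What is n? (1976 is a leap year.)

Days in months before October: 31 + 29 + 31 + 30 + 31 + 30 + 31 + 31 + 30 = 274.
Plus 29 days into October → day 303.

303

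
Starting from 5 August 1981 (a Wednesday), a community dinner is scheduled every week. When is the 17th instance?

The 17th occurrence is 16 intervals after the first: 16 × 7 = 112 days after 5 August 1981.
August has 31 days — 26 days to the end of August leaves 86.
September has 30 days (56 left).
October has 31 days (25 left).
25 days into November → 25 November 1981.

25 November 1981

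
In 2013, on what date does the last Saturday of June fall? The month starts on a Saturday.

June 2013 begins on a Saturday, so the first Saturday is June 1.
June 2013 has 30 days. Adding weeks: 1, 8, 15, 22, 29 — the last one ≤ 30 is the 29th.

2013-06-29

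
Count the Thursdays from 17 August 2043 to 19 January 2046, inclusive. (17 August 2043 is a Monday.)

17 August 2043 is a Monday; the first Thursday on or after it is 20 August 2043 (3 days later).
From 20 August 2043 to 19 January 2046: 133 + 366 + 365 + 19 = 883 days (rest of 2043, 2044, 2045, to 19 January 2046 in 2046).
883 ÷ 7 = 126 full weeks with remainder 1, so 126 more Thursdays after the first → 127.

127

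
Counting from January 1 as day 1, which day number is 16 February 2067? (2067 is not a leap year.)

47

Days in months before February: 31 = 31.
Plus 16 days into February → day 47.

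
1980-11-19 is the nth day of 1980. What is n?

Days in months before November: 31 + 29 + 31 + 30 + 31 + 30 + 31 + 31 + 30 + 31 = 305.
Plus 19 days into November → day 324.

324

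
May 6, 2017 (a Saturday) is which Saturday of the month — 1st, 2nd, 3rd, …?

1st

Day 6 falls in week ⌈6/7⌉ of the month.
Days 1–7 hold the 1st Saturday, 8–14 the 2nd, 15–21 the 3rd, 22–28 the 4th, 29–31 the 5th.
6 is in the range for the 1st.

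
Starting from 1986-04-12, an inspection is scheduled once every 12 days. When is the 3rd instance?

1986-05-06

The 3rd occurrence is 2 intervals after the first: 2 × 12 = 24 days after 1986-04-12.
April has 30 days — 18 days to the end of April leaves 6.
6 days into May → 1986-05-06.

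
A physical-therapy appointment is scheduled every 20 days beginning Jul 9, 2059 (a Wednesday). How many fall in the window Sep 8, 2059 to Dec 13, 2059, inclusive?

4

Occurrences land 20·i days after Jul 9, 2059 for i = 0, 1, 2, …
Sep 8, 2059 is 61 days after the start; 61 ÷ 20 = 3 remainder 1; since the remainder is 1, round up to i = 4. First occurrence in the window: #5 on Sep 27, 2059 (4×20 = 80 days in).
Dec 13, 2059 is 157 days after the start; 157 ÷ 20 = 7 remainder 17. Last occurrence in the window: #8 on Nov 26, 2059.
Occurrences #5 through #8: 4 in total.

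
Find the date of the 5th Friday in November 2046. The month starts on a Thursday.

November 2046 begins on a Thursday, so the first Friday is November 2 (1 day later).
The 5th Friday is 4 weeks later: 2 + 28 = 30.

30 November 2046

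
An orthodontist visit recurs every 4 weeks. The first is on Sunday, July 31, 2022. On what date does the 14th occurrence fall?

The 14th occurrence is 13 intervals after the first: 13 × 28 = 364 days after July 31, 2022.
July has 31 days — 0 days to the end of July leaves 364.
August has 31 days (333 left).
September has 30 days (303 left).
October has 31 days (272 left).
November has 30 days (242 left).
December has 31 days (211 left).
January has 31 days (180 left).
February has 28 days (152 left).
March has 31 days (121 left).
April has 30 days (91 left).
May has 31 days (60 left).
June has 30 days (30 left).
30 days into July → July 30, 2023.

July 30, 2023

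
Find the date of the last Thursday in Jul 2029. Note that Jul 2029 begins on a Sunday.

Jul 2029 begins on a Sunday, so the first Thursday is Jul 5 (4 days later).
Jul 2029 has 31 days. Adding weeks: 5, 12, 19, 26 — the last one ≤ 31 is the 26th.

Jul 26, 2029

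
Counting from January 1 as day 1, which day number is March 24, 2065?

Days in months before March: 31 + 28 = 59.
Plus 24 days into March → day 83.

83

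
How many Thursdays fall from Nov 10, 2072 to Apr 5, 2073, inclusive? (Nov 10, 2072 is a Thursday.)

Nov 10, 2072 is a Thursday; the first Thursday on or after it is Nov 10, 2072.
From Nov 10, 2072 to Apr 5, 2073: 20 + 31 + 31 + 28 + 31 + 5 = 146 days (rest of Nov, Dec, Jan, Feb, Mar, Apr).
146 ÷ 7 = 20 full weeks with remainder 6, so 20 more Thursdays after the first → 21.

21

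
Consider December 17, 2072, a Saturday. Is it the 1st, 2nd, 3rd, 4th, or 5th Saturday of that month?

3rd

Day 17 falls in week ⌈17/7⌉ of the month.
Days 1–7 hold the 1st Saturday, 8–14 the 2nd, 15–21 the 3rd, 22–28 the 4th, 29–31 the 5th.
17 is in the range for the 3rd.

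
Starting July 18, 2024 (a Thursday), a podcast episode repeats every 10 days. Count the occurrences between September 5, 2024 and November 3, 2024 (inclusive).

6

Occurrences land 10·i days after July 18, 2024 for i = 0, 1, 2, …
September 5, 2024 is 49 days after the start; 49 ÷ 10 = 4 remainder 9; since the remainder is 9, round up to i = 5. First occurrence in the window: #6 on September 6, 2024 (5×10 = 50 days in).
November 3, 2024 is 108 days after the start; 108 ÷ 10 = 10 remainder 8. Last occurrence in the window: #11 on October 26, 2024.
Occurrences #6 through #11: 6 in total.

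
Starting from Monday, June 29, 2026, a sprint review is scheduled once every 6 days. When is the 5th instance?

The 5th occurrence is 4 intervals after the first: 4 × 6 = 24 days after June 29, 2026.
June has 30 days — 1 day to the end of June leaves 23.
23 days into July → July 23, 2026.

July 23, 2026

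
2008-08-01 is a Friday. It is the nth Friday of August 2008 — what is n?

1st

Day 1 falls in week ⌈1/7⌉ of the month.
Days 1–7 hold the 1st Friday, 8–14 the 2nd, 15–21 the 3rd, 22–28 the 4th, 29–31 the 5th.
1 is in the range for the 1st.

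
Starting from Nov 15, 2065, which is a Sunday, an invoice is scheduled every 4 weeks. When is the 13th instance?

Oct 17, 2066

The 13th occurrence is 12 intervals after the first: 12 × 28 = 336 days after Nov 15, 2065.
Nov has 30 days — 15 days to the end of Nov leaves 321.
Dec has 31 days (290 left).
Jan has 31 days (259 left).
Feb has 28 days (231 left).
Mar has 31 days (200 left).
Apr has 30 days (170 left).
May has 31 days (139 left).
Jun has 30 days (109 left).
Jul has 31 days (78 left).
Aug has 31 days (47 left).
Sep has 30 days (17 left).
17 days into Oct → Oct 17, 2066.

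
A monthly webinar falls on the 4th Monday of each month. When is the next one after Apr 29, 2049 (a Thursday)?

May 24, 2049

Apr 2049 starts on a Thursday; its first Monday is the 5th, so the 4th Monday is the 26th — Apr 26, 2049.
That is not after Apr 29, 2049, so look at May 2049.
May 2049 starts on a Saturday; its first Monday is the 3rd, so the 4th Monday is the 24th — May 24, 2049.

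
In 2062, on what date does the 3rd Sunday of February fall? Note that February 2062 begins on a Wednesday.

February 2062 begins on a Wednesday, so the first Sunday is February 5 (4 days later).
The 3rd Sunday is 2 weeks later: 5 + 14 = 19.

February 19, 2062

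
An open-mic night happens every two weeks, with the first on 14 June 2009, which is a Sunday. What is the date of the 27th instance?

The 27th occurrence is 26 intervals after the first: 26 × 14 = 364 days after 14 June 2009.
June has 30 days — 16 days to the end of June leaves 348.
July has 31 days (317 left).
August has 31 days (286 left).
September has 30 days (256 left).
October has 31 days (225 left).
November has 30 days (195 left).
December has 31 days (164 left).
January has 31 days (133 left).
February has 28 days (105 left).
March has 31 days (74 left).
April has 30 days (44 left).
May has 31 days (13 left).
13 days into June → 13 June 2010.

13 June 2010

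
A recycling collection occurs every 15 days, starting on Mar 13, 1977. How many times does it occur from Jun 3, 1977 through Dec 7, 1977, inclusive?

Occurrences land 15·i days after Mar 13, 1977 for i = 0, 1, 2, …
Jun 3, 1977 is 82 days after the start; 82 ÷ 15 = 5 remainder 7; since the remainder is 7, round up to i = 6. First occurrence in the window: #7 on Jun 11, 1977 (6×15 = 90 days in).
Dec 7, 1977 is 269 days after the start; 269 ÷ 15 = 17 remainder 14. Last occurrence in the window: #18 on Nov 23, 1977.
Occurrences #7 through #18: 12 in total.

12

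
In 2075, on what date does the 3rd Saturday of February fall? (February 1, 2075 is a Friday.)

February 2075 begins on a Friday, so the first Saturday is February 2 (1 day later).
The 3rd Saturday is 2 weeks later: 2 + 14 = 16.

February 16, 2075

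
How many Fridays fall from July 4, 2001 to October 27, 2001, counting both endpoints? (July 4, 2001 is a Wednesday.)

July 4, 2001 is a Wednesday; the first Friday on or after it is July 6, 2001 (2 days later).
From July 6, 2001 to October 27, 2001: 25 + 31 + 30 + 27 = 113 days (rest of July, August, September, October).
113 ÷ 7 = 16 full weeks with remainder 1, so 16 more Fridays after the first → 17.

17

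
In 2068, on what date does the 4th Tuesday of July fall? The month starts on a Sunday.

2068-07-24

July 2068 begins on a Sunday, so the first Tuesday is July 3 (2 days later).
The 4th Tuesday is 3 weeks later: 3 + 21 = 24.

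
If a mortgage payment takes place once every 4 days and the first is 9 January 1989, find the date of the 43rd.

26 June 1989

The 43rd occurrence is 42 intervals after the first: 42 × 4 = 168 days after 9 January 1989.
January has 31 days — 22 days to the end of January leaves 146.
February has 28 days (118 left).
March has 31 days (87 left).
April has 30 days (57 left).
May has 31 days (26 left).
26 days into June → 26 June 1989.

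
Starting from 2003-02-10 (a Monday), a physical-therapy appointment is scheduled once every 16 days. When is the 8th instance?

The 8th occurrence is 7 intervals after the first: 7 × 16 = 112 days after 2003-02-10.
February has 28 days — 18 days to the end of February leaves 94.
March has 31 days (63 left).
April has 30 days (33 left).
May has 31 days (2 left).
2 days into June → 2003-06-02.

2003-06-02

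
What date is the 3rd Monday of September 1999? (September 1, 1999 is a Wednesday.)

September 1999 begins on a Wednesday, so the first Monday is September 6 (5 days later).
The 3rd Monday is 2 weeks later: 6 + 14 = 20.

1999-09-20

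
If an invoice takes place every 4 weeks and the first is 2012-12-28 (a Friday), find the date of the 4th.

The 4th occurrence is 3 intervals after the first: 3 × 28 = 84 days after 2012-12-28.
December has 31 days — 3 days to the end of December leaves 81.
January has 31 days (50 left).
February has 28 days (22 left).
22 days into March → 2013-03-22.

2013-03-22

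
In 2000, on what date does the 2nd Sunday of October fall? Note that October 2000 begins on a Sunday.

October 8, 2000

October 2000 begins on a Sunday, so the first Sunday is October 1.
The 2nd Sunday is 1 weeks later: 1 + 7 = 8.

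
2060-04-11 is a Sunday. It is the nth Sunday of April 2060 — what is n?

Day 11 falls in week ⌈11/7⌉ of the month.
Days 1–7 hold the 1st Sunday, 8–14 the 2nd, 15–21 the 3rd, 22–28 the 4th, 29–31 the 5th.
11 is in the range for the 2nd.

2nd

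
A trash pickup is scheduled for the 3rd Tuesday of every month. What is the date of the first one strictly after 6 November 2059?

18 November 2059

November 2059 starts on a Saturday; its first Tuesday is the 4th, so the 3rd Tuesday is the 18th — 18 November 2059.
18 November 2059 is after 6 November 2059, so that is the next one.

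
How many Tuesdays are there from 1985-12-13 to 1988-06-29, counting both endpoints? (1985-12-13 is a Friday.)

133

1985-12-13 is a Friday; the first Tuesday on or after it is 1985-12-17 (4 days later).
From 1985-12-17 to 1988-06-29: 14 + 365 + 365 + 181 = 925 days (rest of 1985, 1986, 1987, to 1988-06-29 in 1988).
925 ÷ 7 = 132 full weeks with remainder 1, so 132 more Tuesdays after the first → 133.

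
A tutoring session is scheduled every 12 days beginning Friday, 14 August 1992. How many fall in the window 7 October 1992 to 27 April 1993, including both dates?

Occurrences land 12·i days after 14 August 1992 for i = 0, 1, 2, …
7 October 1992 is 54 days after the start; 54 ÷ 12 = 4 remainder 6; since the remainder is 6, round up to i = 5. First occurrence in the window: #6 on 13 October 1992 (5×12 = 60 days in).
27 April 1993 is 256 days after the start; 256 ÷ 12 = 21 remainder 4. Last occurrence in the window: #22 on 23 April 1993.
Occurrences #6 through #22: 17 in total.

17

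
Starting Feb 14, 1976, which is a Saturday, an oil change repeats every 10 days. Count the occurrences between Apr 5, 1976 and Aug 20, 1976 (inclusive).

13

Occurrences land 10·i days after Feb 14, 1976 for i = 0, 1, 2, …
Apr 5, 1976 is 51 days after the start; 51 ÷ 10 = 5 remainder 1; since the remainder is 1, round up to i = 6. First occurrence in the window: #7 on Apr 14, 1976 (6×10 = 60 days in).
Aug 20, 1976 is 188 days after the start; 188 ÷ 10 = 18 remainder 8. Last occurrence in the window: #19 on Aug 12, 1976.
Occurrences #7 through #19: 13 in total.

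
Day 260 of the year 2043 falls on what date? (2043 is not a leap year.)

2043-09-17

January has 31 days (260 − 31 = 229 remain).
February has 28 days (229 − 28 = 201 remain).
March has 31 days (201 − 31 = 170 remain).
April has 30 days (170 − 30 = 140 remain).
May has 31 days (140 − 31 = 109 remain).
June has 30 days (109 − 30 = 79 remain).
July has 31 days (79 − 31 = 48 remain).
August has 31 days (48 − 31 = 17 remain).
17 into September → September 17.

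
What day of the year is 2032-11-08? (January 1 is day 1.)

Days in months before November: 31 + 29 + 31 + 30 + 31 + 30 + 31 + 31 + 30 + 31 = 305.
Plus 8 days into November → day 313.

313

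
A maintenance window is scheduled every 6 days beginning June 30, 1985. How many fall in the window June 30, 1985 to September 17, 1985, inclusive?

14

Occurrences land 6·i days after June 30, 1985 for i = 0, 1, 2, …
The window opens on the start date, so the first occurrence inside is #1 on June 30, 1985.
September 17, 1985 is 79 days after the start; 79 ÷ 6 = 13 remainder 1. Last occurrence in the window: #14 on September 16, 1985.
Occurrences #1 through #14: 14 in total.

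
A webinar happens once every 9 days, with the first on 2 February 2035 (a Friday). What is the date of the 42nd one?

The 42nd occurrence is 41 intervals after the first: 41 × 9 = 369 days after 2 February 2035.
February has 28 days — 26 days to the end of February leaves 343.
March has 31 days (312 left).
April has 30 days (282 left).
May has 31 days (251 left).
June has 30 days (221 left).
July has 31 days (190 left).
August has 31 days (159 left).
September has 30 days (129 left).
October has 31 days (98 left).
November has 30 days (68 left).
December has 31 days (37 left).
January has 31 days (6 left).
6 days into February → 6 February 2036.

6 February 2036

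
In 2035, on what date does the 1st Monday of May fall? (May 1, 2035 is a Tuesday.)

7 May 2035

May 2035 begins on a Tuesday, so the first Monday is May 7 (6 days later).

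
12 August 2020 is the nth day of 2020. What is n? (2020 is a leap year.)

Days in months before August: 31 + 29 + 31 + 30 + 31 + 30 + 31 = 213.
Plus 12 days into August → day 225.

225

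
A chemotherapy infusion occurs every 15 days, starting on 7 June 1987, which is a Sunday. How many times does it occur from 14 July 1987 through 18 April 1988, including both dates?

19

Occurrences land 15·i days after 7 June 1987 for i = 0, 1, 2, …
14 July 1987 is 37 days after the start; 37 ÷ 15 = 2 remainder 7; since the remainder is 7, round up to i = 3. First occurrence in the window: #4 on 22 July 1987 (3×15 = 45 days in).
18 April 1988 is 316 days after the start; 316 ÷ 15 = 21 remainder 1. Last occurrence in the window: #22 on 17 April 1988.
Occurrences #4 through #22: 19 in total.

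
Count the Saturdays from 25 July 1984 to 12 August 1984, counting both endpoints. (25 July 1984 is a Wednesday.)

3

25 July 1984 is a Wednesday; the first Saturday on or after it is 28 July 1984 (3 days later).
From 28 July 1984 to 12 August 1984: 3 + 12 = 15 days (rest of July, August).
15 ÷ 7 = 2 full weeks with remainder 1, so 2 more Saturdays after the first → 3.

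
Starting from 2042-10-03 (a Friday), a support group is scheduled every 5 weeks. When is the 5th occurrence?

2043-02-20

The 5th occurrence is 4 intervals after the first: 4 × 35 = 140 days after 2042-10-03.
October has 31 days — 28 days to the end of October leaves 112.
November has 30 days (82 left).
December has 31 days (51 left).
January has 31 days (20 left).
20 days into February → 2043-02-20.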